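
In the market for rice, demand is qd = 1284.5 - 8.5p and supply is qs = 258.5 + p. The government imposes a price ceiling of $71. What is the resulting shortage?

Equilibrium price would be p* = 108, so the ceiling at 71 binds.
At p = 71: qd = 1284.5 − 8.5(71) = 681, qs = 258.5 + 1(71) = 329.5.
Shortage = 681 − 329.5 = 351.5.

Shortage = 351.5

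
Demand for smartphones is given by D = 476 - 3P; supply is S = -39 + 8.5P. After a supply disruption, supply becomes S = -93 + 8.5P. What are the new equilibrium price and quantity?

Original equilibrium: P* = 1030/23, Q* = 7858/23.
New equilibrium: 476 - 3P = -93 + 8.5P, so 569 = 11.5P and P' = 1138/23; Q' = 476 − 3(1138/23) = 7534/23.

P' = 1138/23, Q' = 7534/23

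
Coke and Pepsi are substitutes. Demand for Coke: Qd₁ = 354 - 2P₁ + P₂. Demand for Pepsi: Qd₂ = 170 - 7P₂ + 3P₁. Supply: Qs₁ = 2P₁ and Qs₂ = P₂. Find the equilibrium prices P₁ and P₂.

Market 1: 354 - 2P₁ + P₂ = 2P₁ → 4P₁ - P₂ = 354.
Market 2: 8P₂ - 3P₁ = 170.
Eliminating P₂: 8×(1) + 1×(2) gives 29P₁ = 3002, so P₁ = 3002/29.
Back-substitute into (2): P₂ = (170 + 3×3002/29) / 8 = 1742/29.

P₁ = 3002/29, P₂ = 1742/29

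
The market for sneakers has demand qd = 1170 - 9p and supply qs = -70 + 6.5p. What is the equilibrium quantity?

Set qd = qs: 1170 - 9p = -70 + 6.5p.
1240 = 15.5p, so p* = 80.
q* = 1170 − 9(80) = 450.

q* = 450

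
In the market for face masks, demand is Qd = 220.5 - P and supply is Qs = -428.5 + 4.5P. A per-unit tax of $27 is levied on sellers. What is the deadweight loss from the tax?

Pre-tax equilibrium: P* = 118, Q* = 102.5.
Tax on sellers shifts supply to Qs = -428.5 + 4.5(P − 27) = -550 + 4.5P.
220.5 - P = -550 + 4.5P gives buyer price Pb = 1541/11; sellers receive Ps = 1541/11 − 27 = 1244/11.
New quantity: Q = 220.5 − 1(1541/11) = 1769/22.
DWL = ½ × 27 × (102.5 − 1769/22) = 6561/22.

Deadweight loss = 6561/22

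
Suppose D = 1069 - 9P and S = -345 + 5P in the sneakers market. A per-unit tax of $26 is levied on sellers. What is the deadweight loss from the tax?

Pre-tax equilibrium: P* = 101, Q* = 160.
Tax on sellers shifts supply to S = -345 + 5(P − 26) = -475 + 5P.
1069 - 9P = -475 + 5P gives buyer price Pb = 772/7; sellers receive Ps = 772/7 − 26 = 590/7.
New quantity: Q = 1069 − 9(772/7) = 535/7.
DWL = ½ × 26 × (160 − 535/7) = 7605/7.

Deadweight loss = 7605/7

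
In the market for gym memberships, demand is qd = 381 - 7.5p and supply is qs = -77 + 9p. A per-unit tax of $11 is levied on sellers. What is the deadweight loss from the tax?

Pre-tax equilibrium: p* = 916/33, q* = 1901/11.
Tax on sellers shifts supply to qs = -77 + 9(p − 11) = -176 + 9p.
381 - 7.5p = -176 + 9p gives buyer price pb = 1114/33; sellers receive ps = 1114/33 − 11 = 751/33.
New quantity: q = 381 − 7.5(1114/33) = 1406/11.
DWL = ½ × 11 × (1901/11 − 1406/11) = 247.5.

Deadweight loss = 247.5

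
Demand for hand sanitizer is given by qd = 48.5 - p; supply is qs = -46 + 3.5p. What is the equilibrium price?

Set qd = qs: 48.5 - p = -46 + 3.5p.
94.5 = 4.5p, so p* = 21.
q* = 48.5 − 1(21) = 27.5.

p* = 21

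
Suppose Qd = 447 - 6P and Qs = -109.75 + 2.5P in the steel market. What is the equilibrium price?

P* = 65.5

Set Qd = Qs: 447 - 6P = -109.75 + 2.5P.
556.75 = 8.5P, so P* = 65.5.
Q* = 447 − 6(65.5) = 54.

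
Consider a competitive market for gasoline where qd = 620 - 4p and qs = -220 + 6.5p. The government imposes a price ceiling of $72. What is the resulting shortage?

Equilibrium price would be p* = 80, so the ceiling at 72 binds.
At p = 72: qd = 620 − 4(72) = 332, qs = -220 + 6.5(72) = 248.
Shortage = 332 − 248 = 84.

Shortage = 84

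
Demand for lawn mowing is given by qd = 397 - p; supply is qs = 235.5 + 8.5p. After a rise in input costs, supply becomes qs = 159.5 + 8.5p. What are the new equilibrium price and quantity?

p' = 25, q' = 372

Original equilibrium: p* = 17, q* = 380.
New equilibrium: 397 - p = 159.5 + 8.5p, so 237.5 = 9.5p and p' = 25; q' = 397 − 1(25) = 372.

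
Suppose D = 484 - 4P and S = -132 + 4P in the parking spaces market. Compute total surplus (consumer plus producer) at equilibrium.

Equilibrium: 484 - 4P = -132 + 4P gives P* = 77, Q* = 176.
Demand choke price: P = 121; supply starts at P = 33.
CS = ½(121 − 77)(176) = 3872; PS = ½(77 − 33)(176) = 3872.

Total surplus = 7744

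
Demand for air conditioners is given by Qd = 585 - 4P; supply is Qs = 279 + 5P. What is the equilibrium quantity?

Q* = 449

Set Qd = Qs: 585 - 4P = 279 + 5P.
306 = 9P, so P* = 34.
Q* = 585 − 4(34) = 449.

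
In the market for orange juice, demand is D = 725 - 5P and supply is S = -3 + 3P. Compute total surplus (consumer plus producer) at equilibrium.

Equilibrium: 725 - 5P = -3 + 3P gives P* = 91, Q* = 270.
Demand choke price: P = 145; supply starts at P = 1.
CS = ½(145 − 91)(270) = 7290; PS = ½(91 − 1)(270) = 12150.

Total surplus = 19440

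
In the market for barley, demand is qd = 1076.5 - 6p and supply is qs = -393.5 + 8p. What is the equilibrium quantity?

Set qd = qs: 1076.5 - 6p = -393.5 + 8p.
1470 = 14p, so p* = 105.
q* = 1076.5 − 6(105) = 446.5.

q* = 446.5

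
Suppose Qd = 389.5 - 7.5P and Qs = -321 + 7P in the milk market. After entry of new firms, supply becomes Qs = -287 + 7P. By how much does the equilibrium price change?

Original equilibrium: P* = 49, Q* = 22.
New equilibrium: 389.5 - 7.5P = -287 + 7P, so 676.5 = 14.5P and P' = 1353/29; Q' = 389.5 − 7.5(1353/29) = 1148/29.
Change in price: 1353/29 − 49 = -68/29.

ΔP = -68/29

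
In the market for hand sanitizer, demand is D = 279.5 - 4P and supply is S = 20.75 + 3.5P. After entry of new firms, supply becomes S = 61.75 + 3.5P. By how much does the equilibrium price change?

ΔP = -82/15

Original equilibrium: P* = 34.5, Q* = 141.5.
New equilibrium: 279.5 - 4P = 61.75 + 3.5P, so 217.75 = 7.5P and P' = 871/30; Q' = 279.5 − 4(871/30) = 4901/30.
Change in price: 871/30 − 34.5 = -82/15.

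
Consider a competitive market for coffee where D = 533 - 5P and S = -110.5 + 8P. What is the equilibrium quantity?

Set D = S: 533 - 5P = -110.5 + 8P.
643.5 = 13P, so P* = 49.5.
Q* = 533 − 5(49.5) = 285.5.

Q* = 285.5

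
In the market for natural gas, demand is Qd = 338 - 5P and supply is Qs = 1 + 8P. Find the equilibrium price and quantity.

Set Qd = Qs: 338 - 5P = 1 + 8P.
337 = 13P, so P* = 337/13.
Q* = 338 − 5(337/13) = 2709/13.

P* = 337/13, Q* = 2709/13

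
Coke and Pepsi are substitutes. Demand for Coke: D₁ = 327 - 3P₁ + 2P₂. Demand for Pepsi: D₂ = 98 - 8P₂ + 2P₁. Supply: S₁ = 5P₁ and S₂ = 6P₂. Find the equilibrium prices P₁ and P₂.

P₁ = 2387/54, P₂ = 719/54

Market 1: 327 - 3P₁ + 2P₂ = 5P₁ → 8P₁ - 2P₂ = 327.
Market 2: 14P₂ - 2P₁ = 98.
Eliminating P₂: 14×(1) + 2×(2) gives 108P₁ = 4774, so P₁ = 2387/54.
Back-substitute into (2): P₂ = (98 + 2×2387/54) / 14 = 719/54.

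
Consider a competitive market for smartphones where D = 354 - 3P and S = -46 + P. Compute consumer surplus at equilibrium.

Equilibrium: 354 - 3P = -46 + P gives P* = 100, Q* = 54.
Demand choke price (D = 0): P = 118.
CS = ½(118 − 100)(54) = 486.

Consumer surplus = 486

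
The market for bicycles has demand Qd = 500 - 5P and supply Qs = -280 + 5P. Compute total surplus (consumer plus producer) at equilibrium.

Equilibrium: 500 - 5P = -280 + 5P gives P* = 78, Q* = 110.
Demand choke price: P = 100; supply starts at P = 56.
CS = ½(100 − 78)(110) = 1210; PS = ½(78 − 56)(110) = 1210.

Total surplus = 2420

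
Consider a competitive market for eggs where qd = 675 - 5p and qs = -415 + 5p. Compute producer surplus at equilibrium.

Producer surplus = 1690

Equilibrium: 675 - 5p = -415 + 5p gives p* = 109, q* = 130.
Supply starts at p = 83 (where qs = 0).
PS = ½(109 − 83)(130) = 1690.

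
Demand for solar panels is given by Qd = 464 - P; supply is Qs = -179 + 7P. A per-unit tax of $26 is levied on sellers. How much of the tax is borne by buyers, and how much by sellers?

Buyers bear $22.75, sellers bear $3.25

Pre-tax equilibrium: P* = 80.375, Q* = 383.625.
Tax on sellers shifts supply to Qs = -179 + 7(P − 26) = -361 + 7P.
464 - P = -361 + 7P gives buyer price Pb = 103.125; sellers receive Ps = 103.125 − 26 = 77.125.
New quantity: Q = 464 − 1(103.125) = 360.875.
Buyer burden = 103.125 − 80.375 = 22.75; seller burden = 80.375 − 77.125 = 3.25.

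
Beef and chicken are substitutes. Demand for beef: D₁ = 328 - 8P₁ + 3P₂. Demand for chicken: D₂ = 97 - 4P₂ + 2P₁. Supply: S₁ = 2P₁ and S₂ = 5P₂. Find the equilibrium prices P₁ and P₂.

P₁ = 1081/28, P₂ = 271/14

Market 1: 328 - 8P₁ + 3P₂ = 2P₁ → 10P₁ - 3P₂ = 328.
Market 2: 9P₂ - 2P₁ = 97.
Eliminating P₂: 9×(1) + 3×(2) gives 84P₁ = 3243, so P₁ = 1081/28.
Back-substitute into (2): P₂ = (97 + 2×1081/28) / 9 = 271/14.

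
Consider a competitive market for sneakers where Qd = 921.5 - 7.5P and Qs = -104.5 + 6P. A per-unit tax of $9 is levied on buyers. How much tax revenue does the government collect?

Tax revenue = 2893.5

Pre-tax equilibrium: P* = 76, Q* = 351.5.
Tax on buyers shifts demand to Qd = 921.5 − 7.5(P + 9) = 854 - 7.5P.
854 - 7.5P = -104.5 + 6P gives seller price Ps = 71; buyers pay Pb = 71 + 9 = 80.
New quantity: Q = 921.5 − 7.5(80) = 321.5.
Revenue = 9 × 321.5 = 2893.5.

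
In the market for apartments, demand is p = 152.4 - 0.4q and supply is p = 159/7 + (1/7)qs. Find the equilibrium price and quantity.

Set the two price expressions equal: 152.4 - 0.4q = 159/7 + (1/7)q.
4539/35 = (19/35)q, so q* = 4539/19.
p* = 152.4 − (0.4)(4539/19) = 1080/19.

p* = 1080/19, q* = 4539/19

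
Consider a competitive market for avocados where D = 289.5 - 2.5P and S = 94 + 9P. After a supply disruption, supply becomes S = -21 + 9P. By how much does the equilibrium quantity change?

ΔQ = -25

Original equilibrium: P* = 17, Q* = 247.
New equilibrium: 289.5 - 2.5P = -21 + 9P, so 310.5 = 11.5P and P' = 27; Q' = 289.5 − 2.5(27) = 222.
Change in quantity: 222 − 247 = -25.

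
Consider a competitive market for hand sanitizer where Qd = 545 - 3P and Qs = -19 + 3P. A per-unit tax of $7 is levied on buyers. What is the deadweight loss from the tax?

Deadweight loss = 36.75

Pre-tax equilibrium: P* = 94, Q* = 263.
Tax on buyers shifts demand to Qd = 545 − 3(P + 7) = 524 - 3P.
524 - 3P = -19 + 3P gives seller price Ps = 90.5; buyers pay Pb = 90.5 + 7 = 97.5.
New quantity: Q = 545 − 3(97.5) = 252.5.
DWL = ½ × 7 × (263 − 252.5) = 36.75.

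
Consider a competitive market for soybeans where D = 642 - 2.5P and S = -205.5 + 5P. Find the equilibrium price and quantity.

P* = 113, Q* = 359.5

Set D = S: 642 - 2.5P = -205.5 + 5P.
847.5 = 7.5P, so P* = 113.
Q* = 642 − 2.5(113) = 359.5.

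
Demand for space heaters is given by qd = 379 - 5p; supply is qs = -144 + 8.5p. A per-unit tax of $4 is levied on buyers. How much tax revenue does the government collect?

Pre-tax equilibrium: p* = 1046/27, q* = 5003/27.
Tax on buyers shifts demand to qd = 379 − 5(p + 4) = 359 - 5p.
359 - 5p = -144 + 8.5p gives seller price ps = 1006/27; buyers pay pb = 1006/27 + 4 = 1114/27.
New quantity: q = 379 − 5(1114/27) = 4663/27.
Revenue = 4 × 4663/27 = 18652/27.

Tax revenue = 18652/27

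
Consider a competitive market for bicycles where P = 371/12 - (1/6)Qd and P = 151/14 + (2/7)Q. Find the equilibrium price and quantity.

Set the two price expressions equal: 371/12 - (1/6)Q = 151/14 + (2/7)Q.
1691/84 = (19/42)Q, so Q* = 44.5.
P* = 371/12 − (1/6)(44.5) = 23.5.

P* = 23.5, Q* = 44.5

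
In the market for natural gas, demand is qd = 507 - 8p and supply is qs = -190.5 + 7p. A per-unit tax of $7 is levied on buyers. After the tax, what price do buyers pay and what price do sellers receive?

Buyers pay 1493/30, sellers receive 1283/30

Pre-tax equilibrium: p* = 46.5, q* = 135.
Tax on buyers shifts demand to qd = 507 − 8(p + 7) = 451 - 8p.
451 - 8p = -190.5 + 7p gives seller price ps = 1283/30; buyers pay pb = 1283/30 + 7 = 1493/30.
New quantity: q = 507 − 8(1493/30) = 1633/15.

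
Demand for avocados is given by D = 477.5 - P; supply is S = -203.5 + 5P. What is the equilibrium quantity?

Q* = 364

Set D = S: 477.5 - P = -203.5 + 5P.
681 = 6P, so P* = 113.5.
Q* = 477.5 − 1(113.5) = 364.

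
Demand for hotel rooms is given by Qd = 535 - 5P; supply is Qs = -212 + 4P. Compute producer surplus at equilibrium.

Equilibrium: 535 - 5P = -212 + 4P gives P* = 83, Q* = 120.
Supply starts at P = 53 (where Qs = 0).
PS = ½(83 − 53)(120) = 1800.

Producer surplus = 1800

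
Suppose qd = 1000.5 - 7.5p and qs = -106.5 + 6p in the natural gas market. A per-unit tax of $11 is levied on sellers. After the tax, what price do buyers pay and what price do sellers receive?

Buyers pay 782/9, sellers receive 683/9

Pre-tax equilibrium: p* = 82, q* = 385.5.
Tax on sellers shifts supply to qs = -106.5 + 6(p − 11) = -172.5 + 6p.
1000.5 - 7.5p = -172.5 + 6p gives buyer price pb = 782/9; sellers receive ps = 782/9 − 11 = 683/9.
New quantity: q = 1000.5 − 7.5(782/9) = 2093/6.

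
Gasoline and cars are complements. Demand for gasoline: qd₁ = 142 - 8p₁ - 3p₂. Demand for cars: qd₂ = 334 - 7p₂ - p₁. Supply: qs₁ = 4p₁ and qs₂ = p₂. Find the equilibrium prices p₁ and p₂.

Market 1: 142 - 8p₁ - 3p₂ = 4p₁ → 12p₁ + 3p₂ = 142.
Market 2: 8p₂ + p₁ = 334.
Eliminating p₂: 8×(1) − 3×(2) gives 93p₁ = 134, so p₁ = 134/93.
Back-substitute into (2): p₂ = (334 − 1×134/93) / 8 = 3866/93.

p₁ = 134/93, p₂ = 3866/93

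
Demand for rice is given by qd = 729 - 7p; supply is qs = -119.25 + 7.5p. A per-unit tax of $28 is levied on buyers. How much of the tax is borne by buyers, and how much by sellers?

Pre-tax equilibrium: p* = 58.5, q* = 319.5.
Tax on buyers shifts demand to qd = 729 − 7(p + 28) = 533 - 7p.
533 - 7p = -119.25 + 7.5p gives seller price ps = 2609/58; buyers pay pb = 2609/58 + 28 = 4233/58.
New quantity: q = 729 − 7(4233/58) = 12651/58.
Buyer burden = 4233/58 − 58.5 = 420/29; seller burden = 58.5 − 2609/58 = 392/29.

Buyers bear 420/29, sellers bear 392/29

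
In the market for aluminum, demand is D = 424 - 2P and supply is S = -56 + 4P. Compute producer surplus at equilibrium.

Equilibrium: 424 - 2P = -56 + 4P gives P* = 80, Q* = 264.
Supply starts at P = 14 (where S = 0).
PS = ½(80 − 14)(264) = 8712.

Producer surplus = 8712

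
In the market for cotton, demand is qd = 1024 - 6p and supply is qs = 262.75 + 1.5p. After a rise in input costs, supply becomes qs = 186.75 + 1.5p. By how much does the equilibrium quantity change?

Original equilibrium: p* = 101.5, q* = 415.
New equilibrium: 1024 - 6p = 186.75 + 1.5p, so 837.25 = 7.5p and p' = 3349/30; q' = 1024 − 6(3349/30) = 354.2.
Change in quantity: 354.2 − 415 = -60.8.

Δq = -60.8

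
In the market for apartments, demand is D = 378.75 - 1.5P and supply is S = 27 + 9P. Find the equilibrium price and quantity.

Set D = S: 378.75 - 1.5P = 27 + 9P.
351.75 = 10.5P, so P* = 33.5.
Q* = 378.75 − 1.5(33.5) = 328.5.

P* = 33.5, Q* = 328.5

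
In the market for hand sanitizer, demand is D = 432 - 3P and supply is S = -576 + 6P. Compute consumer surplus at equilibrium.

Equilibrium: 432 - 3P = -576 + 6P gives P* = 112, Q* = 96.
Demand choke price (D = 0): P = 144.
CS = ½(144 − 112)(96) = 1536.

Consumer surplus = 1536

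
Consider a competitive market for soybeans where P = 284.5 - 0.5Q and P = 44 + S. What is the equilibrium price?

P* = 613/3

Set the two price expressions equal: 284.5 - 0.5Q = 44 + Q.
240.5 = 1.5Q, so Q* = 481/3.
P* = 284.5 − (0.5)(481/3) = 613/3.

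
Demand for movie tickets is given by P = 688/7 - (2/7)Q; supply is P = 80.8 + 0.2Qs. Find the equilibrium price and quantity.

P* = 88, Q* = 36

Set the two price expressions equal: 688/7 - (2/7)Q = 80.8 + 0.2Q.
612/35 = (17/35)Q, so Q* = 36.
P* = 688/7 − (2/7)(36) = 88.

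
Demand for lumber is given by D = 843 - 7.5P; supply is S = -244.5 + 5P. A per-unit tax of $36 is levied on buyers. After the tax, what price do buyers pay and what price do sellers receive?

Buyers pay $101.4, sellers receive $65.4

Pre-tax equilibrium: P* = 87, Q* = 190.5.
Tax on buyers shifts demand to D = 843 − 7.5(P + 36) = 573 - 7.5P.
573 - 7.5P = -244.5 + 5P gives seller price Ps = 65.4; buyers pay Pb = 65.4 + 36 = 101.4.
New quantity: Q = 843 − 7.5(101.4) = 82.5.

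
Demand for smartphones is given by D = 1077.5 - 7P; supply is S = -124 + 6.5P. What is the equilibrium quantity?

Set D = S: 1077.5 - 7P = -124 + 6.5P.
1201.5 = 13.5P, so P* = 89.
Q* = 1077.5 − 7(89) = 454.5.

Q* = 454.5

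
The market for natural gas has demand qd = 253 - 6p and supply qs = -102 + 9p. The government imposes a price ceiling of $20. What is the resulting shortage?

Equilibrium price would be p* = 71/3, so the ceiling at 20 binds.
At p = 20: qd = 253 − 6(20) = 133, qs = -102 + 9(20) = 78.
Shortage = 133 − 78 = 55.

Shortage = 55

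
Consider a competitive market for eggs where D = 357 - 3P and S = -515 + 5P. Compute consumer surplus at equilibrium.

Consumer surplus = 150

Equilibrium: 357 - 3P = -515 + 5P gives P* = 109, Q* = 30.
Demand choke price (D = 0): P = 119.
CS = ½(119 − 109)(30) = 150.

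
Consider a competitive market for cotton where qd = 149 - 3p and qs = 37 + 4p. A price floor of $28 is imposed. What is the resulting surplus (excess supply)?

Surplus = 84

Equilibrium price would be p* = 16, so the floor at 28 binds.
At p = 28: qd = 65, qs = 149.
Surplus = 149 − 65 = 84.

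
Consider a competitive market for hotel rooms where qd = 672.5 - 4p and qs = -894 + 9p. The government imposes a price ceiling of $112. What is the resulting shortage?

Shortage = 110.5

Equilibrium price would be p* = 120.5, so the ceiling at 112 binds.
At p = 112: qd = 672.5 − 4(112) = 224.5, qs = -894 + 9(112) = 114.
Shortage = 224.5 − 114 = 110.5.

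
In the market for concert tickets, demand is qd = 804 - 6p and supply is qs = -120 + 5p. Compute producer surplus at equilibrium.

Producer surplus = 9000

Equilibrium: 804 - 6p = -120 + 5p gives p* = 84, q* = 300.
Supply starts at p = 24 (where qs = 0).
PS = ½(84 − 24)(300) = 9000.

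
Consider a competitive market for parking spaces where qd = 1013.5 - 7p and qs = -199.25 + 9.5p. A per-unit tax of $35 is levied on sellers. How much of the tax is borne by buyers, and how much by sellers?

Buyers bear 665/33, sellers bear 490/33

Pre-tax equilibrium: p* = 73.5, q* = 499.
Tax on sellers shifts supply to qs = -199.25 + 9.5(p − 35) = -531.75 + 9.5p.
1013.5 - 7p = -531.75 + 9.5p gives buyer price pb = 6181/66; sellers receive ps = 6181/66 − 35 = 3871/66.
New quantity: q = 1013.5 − 7(6181/66) = 11812/33.
Buyer burden = 6181/66 − 73.5 = 665/33; seller burden = 73.5 − 3871/66 = 490/33.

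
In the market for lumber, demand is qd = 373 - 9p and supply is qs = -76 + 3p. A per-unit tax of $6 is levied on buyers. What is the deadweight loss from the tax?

Pre-tax equilibrium: p* = 449/12, q* = 36.25.
Tax on buyers shifts demand to qd = 373 − 9(p + 6) = 319 - 9p.
319 - 9p = -76 + 3p gives seller price ps = 395/12; buyers pay pb = 395/12 + 6 = 467/12.
New quantity: q = 373 − 9(467/12) = 22.75.
DWL = ½ × 6 × (36.25 − 22.75) = 40.5.

Deadweight loss = 40.5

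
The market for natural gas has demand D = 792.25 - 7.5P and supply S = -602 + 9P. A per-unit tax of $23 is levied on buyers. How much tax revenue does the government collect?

Pre-tax equilibrium: P* = 84.5, Q* = 158.5.
Tax on buyers shifts demand to D = 792.25 − 7.5(P + 23) = 619.75 - 7.5P.
619.75 - 7.5P = -602 + 9P gives seller price Ps = 1629/22; buyers pay Pb = 1629/22 + 23 = 2135/22.
New quantity: Q = 792.25 − 7.5(2135/22) = 1417/22.
Revenue = 23 × 1417/22 = 32591/22.

Tax revenue = 32591/22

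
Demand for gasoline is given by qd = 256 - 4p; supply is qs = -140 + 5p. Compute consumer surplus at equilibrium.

Consumer surplus = 800

Equilibrium: 256 - 4p = -140 + 5p gives p* = 44, q* = 80.
Demand choke price (qd = 0): p = 64.
CS = ½(64 − 44)(80) = 800.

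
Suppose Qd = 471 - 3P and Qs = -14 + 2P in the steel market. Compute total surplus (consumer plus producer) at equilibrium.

Total surplus = 13500

Equilibrium: 471 - 3P = -14 + 2P gives P* = 97, Q* = 180.
Demand choke price: P = 157; supply starts at P = 7.
CS = ½(157 − 97)(180) = 5400; PS = ½(97 − 7)(180) = 8100.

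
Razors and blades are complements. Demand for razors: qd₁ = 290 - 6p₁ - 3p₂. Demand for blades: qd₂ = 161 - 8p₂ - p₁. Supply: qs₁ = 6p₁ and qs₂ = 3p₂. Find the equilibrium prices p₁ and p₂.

p₁ = 2707/129, p₂ = 1642/129

Market 1: 290 - 6p₁ - 3p₂ = 6p₁ → 12p₁ + 3p₂ = 290.
Market 2: 11p₂ + p₁ = 161.
Eliminating p₂: 11×(1) − 3×(2) gives 129p₁ = 2707, so p₁ = 2707/129.
Back-substitute into (2): p₂ = (161 − 1×2707/129) / 11 = 1642/129.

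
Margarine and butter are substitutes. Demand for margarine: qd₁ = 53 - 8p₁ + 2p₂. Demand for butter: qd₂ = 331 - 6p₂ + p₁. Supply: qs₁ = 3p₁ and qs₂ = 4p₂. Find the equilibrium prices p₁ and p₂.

p₁ = 298/27, p₂ = 1847/54

Market 1: 53 - 8p₁ + 2p₂ = 3p₁ → 11p₁ - 2p₂ = 53.
Market 2: 10p₂ - p₁ = 331.
Eliminating p₂: 10×(1) + 2×(2) gives 108p₁ = 1192, so p₁ = 298/27.
Back-substitute into (2): p₂ = (331 + 1×298/27) / 10 = 1847/54.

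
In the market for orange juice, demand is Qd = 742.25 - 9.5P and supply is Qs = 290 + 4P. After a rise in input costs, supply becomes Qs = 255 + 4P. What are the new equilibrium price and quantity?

Original equilibrium: P* = 33.5, Q* = 424.
New equilibrium: 742.25 - 9.5P = 255 + 4P, so 487.25 = 13.5P and P' = 1949/54; Q' = 742.25 − 9.5(1949/54) = 10783/27.

P' = 1949/54, Q' = 10783/27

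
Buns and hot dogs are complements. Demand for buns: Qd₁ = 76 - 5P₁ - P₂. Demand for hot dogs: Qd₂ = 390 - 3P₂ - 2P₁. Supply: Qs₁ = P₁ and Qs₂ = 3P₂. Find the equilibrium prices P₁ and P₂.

Market 1: 76 - 5P₁ - P₂ = P₁ → 6P₁ + P₂ = 76.
Market 2: 6P₂ + 2P₁ = 390.
Eliminating P₂: 6×(1) − 1×(2) gives 34P₁ = 66, so P₁ = 33/17.
Back-substitute into (2): P₂ = (390 − 2×33/17) / 6 = 1094/17.

P₁ = 33/17, P₂ = 1094/17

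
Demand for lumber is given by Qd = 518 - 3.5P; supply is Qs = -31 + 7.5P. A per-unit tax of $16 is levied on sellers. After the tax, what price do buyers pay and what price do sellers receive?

Buyers pay 669/11, sellers receive 493/11

Pre-tax equilibrium: P* = 549/11, Q* = 7553/22.
Tax on sellers shifts supply to Qs = -31 + 7.5(P − 16) = -151 + 7.5P.
518 - 3.5P = -151 + 7.5P gives buyer price Pb = 669/11; sellers receive Ps = 669/11 − 16 = 493/11.
New quantity: Q = 518 − 3.5(669/11) = 6713/22.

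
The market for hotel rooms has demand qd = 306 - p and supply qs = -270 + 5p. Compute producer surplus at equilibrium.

Equilibrium: 306 - p = -270 + 5p gives p* = 96, q* = 210.
Supply starts at p = 54 (where qs = 0).
PS = ½(96 − 54)(210) = 4410.

Producer surplus = 4410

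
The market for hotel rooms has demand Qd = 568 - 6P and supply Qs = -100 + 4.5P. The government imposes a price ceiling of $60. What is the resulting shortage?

Equilibrium price would be P* = 1336/21, so the ceiling at 60 binds.
At P = 60: Qd = 568 − 6(60) = 208, Qs = -100 + 4.5(60) = 170.
Shortage = 208 − 170 = 38.

Shortage = 38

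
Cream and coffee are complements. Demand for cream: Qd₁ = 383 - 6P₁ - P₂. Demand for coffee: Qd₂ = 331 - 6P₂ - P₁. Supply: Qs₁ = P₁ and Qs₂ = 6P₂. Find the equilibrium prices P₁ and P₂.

P₁ = 4265/83, P₂ = 1934/83

Market 1: 383 - 6P₁ - P₂ = P₁ → 7P₁ + P₂ = 383.
Market 2: 12P₂ + P₁ = 331.
Eliminating P₂: 12×(1) − 1×(2) gives 83P₁ = 4265, so P₁ = 4265/83.
Back-substitute into (2): P₂ = (331 − 1×4265/83) / 12 = 1934/83.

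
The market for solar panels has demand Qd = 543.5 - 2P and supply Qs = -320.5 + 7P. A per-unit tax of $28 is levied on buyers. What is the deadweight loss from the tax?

Deadweight loss = 5488/9

Pre-tax equilibrium: P* = 96, Q* = 351.5.
Tax on buyers shifts demand to Qd = 543.5 − 2(P + 28) = 487.5 - 2P.
487.5 - 2P = -320.5 + 7P gives seller price Ps = 808/9; buyers pay Pb = 808/9 + 28 = 1060/9.
New quantity: Q = 543.5 − 2(1060/9) = 5543/18.
DWL = ½ × 28 × (351.5 − 5543/18) = 5488/9.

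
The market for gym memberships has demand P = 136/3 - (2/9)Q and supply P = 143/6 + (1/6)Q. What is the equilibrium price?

P* = 694/21

Set the two price expressions equal: 136/3 - (2/9)Q = 143/6 + (1/6)Q.
21.5 = (7/18)Q, so Q* = 387/7.
P* = 136/3 − (2/9)(387/7) = 694/21.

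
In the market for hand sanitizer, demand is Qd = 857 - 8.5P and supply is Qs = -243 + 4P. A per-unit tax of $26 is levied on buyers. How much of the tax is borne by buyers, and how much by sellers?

Pre-tax equilibrium: P* = 88, Q* = 109.
Tax on buyers shifts demand to Qd = 857 − 8.5(P + 26) = 636 - 8.5P.
636 - 8.5P = -243 + 4P gives seller price Ps = 70.32; buyers pay Pb = 70.32 + 26 = 96.32.
New quantity: Q = 857 − 8.5(96.32) = 38.28.
Buyer burden = 96.32 − 88 = 8.32; seller burden = 88 − 70.32 = 17.68.

Buyers bear $8.32, sellers bear $17.68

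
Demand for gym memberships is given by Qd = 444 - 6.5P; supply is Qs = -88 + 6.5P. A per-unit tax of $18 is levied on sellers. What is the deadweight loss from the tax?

Pre-tax equilibrium: P* = 532/13, Q* = 178.
Tax on sellers shifts supply to Qs = -88 + 6.5(P − 18) = -205 + 6.5P.
444 - 6.5P = -205 + 6.5P gives buyer price Pb = 649/13; sellers receive Ps = 649/13 − 18 = 415/13.
New quantity: Q = 444 − 6.5(649/13) = 119.5.
DWL = ½ × 18 × (178 − 119.5) = 526.5.

Deadweight loss = 526.5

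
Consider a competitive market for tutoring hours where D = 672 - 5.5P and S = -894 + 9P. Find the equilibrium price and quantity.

P* = 108, Q* = 78

Set D = S: 672 - 5.5P = -894 + 9P.
1566 = 14.5P, so P* = 108.
Q* = 672 − 5.5(108) = 78.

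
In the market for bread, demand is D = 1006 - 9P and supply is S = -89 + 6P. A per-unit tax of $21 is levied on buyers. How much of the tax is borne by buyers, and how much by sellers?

Pre-tax equilibrium: P* = 73, Q* = 349.
Tax on buyers shifts demand to D = 1006 − 9(P + 21) = 817 - 9P.
817 - 9P = -89 + 6P gives seller price Ps = 60.4; buyers pay Pb = 60.4 + 21 = 81.4.
New quantity: Q = 1006 − 9(81.4) = 273.4.
Buyer burden = 81.4 − 73 = 8.4; seller burden = 73 − 60.4 = 12.6.

Buyers bear $8.4, sellers bear $12.6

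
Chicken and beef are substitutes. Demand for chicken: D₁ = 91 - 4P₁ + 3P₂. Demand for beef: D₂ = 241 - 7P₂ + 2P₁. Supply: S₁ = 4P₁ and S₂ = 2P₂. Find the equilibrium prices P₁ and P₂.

P₁ = 257/11, P₂ = 1055/33

Market 1: 91 - 4P₁ + 3P₂ = 4P₁ → 8P₁ - 3P₂ = 91.
Market 2: 9P₂ - 2P₁ = 241.
Eliminating P₂: 9×(1) + 3×(2) gives 66P₁ = 1542, so P₁ = 257/11.
Back-substitute into (2): P₂ = (241 + 2×257/11) / 9 = 1055/33.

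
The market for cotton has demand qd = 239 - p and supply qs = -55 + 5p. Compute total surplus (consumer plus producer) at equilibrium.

Equilibrium: 239 - p = -55 + 5p gives p* = 49, q* = 190.
Demand choke price: p = 239; supply starts at p = 11.
CS = ½(239 − 49)(190) = 18050; PS = ½(49 − 11)(190) = 3610.

Total surplus = 21660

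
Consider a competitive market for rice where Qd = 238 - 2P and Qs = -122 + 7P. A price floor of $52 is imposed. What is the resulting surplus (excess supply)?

Equilibrium price would be P* = 40, so the floor at 52 binds.
At P = 52: Qd = 134, Qs = 242.
Surplus = 242 − 134 = 108.

Surplus = 108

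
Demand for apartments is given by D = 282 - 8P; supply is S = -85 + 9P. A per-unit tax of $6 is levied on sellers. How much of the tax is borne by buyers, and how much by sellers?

Pre-tax equilibrium: P* = 367/17, Q* = 1858/17.
Tax on sellers shifts supply to S = -85 + 9(P − 6) = -139 + 9P.
282 - 8P = -139 + 9P gives buyer price Pb = 421/17; sellers receive Ps = 421/17 − 6 = 319/17.
New quantity: Q = 282 − 8(421/17) = 1426/17.
Buyer burden = 421/17 − 367/17 = 54/17; seller burden = 367/17 − 319/17 = 48/17.

Buyers bear 54/17, sellers bear 48/17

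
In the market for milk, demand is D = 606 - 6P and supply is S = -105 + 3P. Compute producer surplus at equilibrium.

Producer surplus = 2904

Equilibrium: 606 - 6P = -105 + 3P gives P* = 79, Q* = 132.
Supply starts at P = 35 (where S = 0).
PS = ½(79 − 35)(132) = 2904.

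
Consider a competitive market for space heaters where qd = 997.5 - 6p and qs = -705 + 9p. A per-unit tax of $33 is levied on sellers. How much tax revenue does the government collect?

Pre-tax equilibrium: p* = 113.5, q* = 316.5.
Tax on sellers shifts supply to qs = -705 + 9(p − 33) = -1002 + 9p.
997.5 - 6p = -1002 + 9p gives buyer price pb = 133.3; sellers receive ps = 133.3 − 33 = 100.3.
New quantity: q = 997.5 − 6(133.3) = 197.7.
Revenue = 33 × 197.7 = 6524.1.

Tax revenue = 6524.1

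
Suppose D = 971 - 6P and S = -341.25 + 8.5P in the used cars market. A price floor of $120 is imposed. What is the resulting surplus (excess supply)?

Surplus = 427.75

Equilibrium price would be P* = 90.5, so the floor at 120 binds.
At P = 120: D = 251, S = 678.75.
Surplus = 678.75 − 251 = 427.75.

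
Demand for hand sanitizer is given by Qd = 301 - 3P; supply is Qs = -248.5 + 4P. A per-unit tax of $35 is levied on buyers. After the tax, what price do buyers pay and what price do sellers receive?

Buyers pay $98.5, sellers receive $63.5

Pre-tax equilibrium: P* = 78.5, Q* = 65.5.
Tax on buyers shifts demand to Qd = 301 − 3(P + 35) = 196 - 3P.
196 - 3P = -248.5 + 4P gives seller price Ps = 63.5; buyers pay Pb = 63.5 + 35 = 98.5.
New quantity: Q = 301 − 3(98.5) = 5.5.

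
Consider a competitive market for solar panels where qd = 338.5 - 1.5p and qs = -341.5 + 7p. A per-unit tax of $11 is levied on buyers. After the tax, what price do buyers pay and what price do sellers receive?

Pre-tax equilibrium: p* = 80, q* = 218.5.
Tax on buyers shifts demand to qd = 338.5 − 1.5(p + 11) = 322 - 1.5p.
322 - 1.5p = -341.5 + 7p gives seller price ps = 1327/17; buyers pay pb = 1327/17 + 11 = 1514/17.
New quantity: q = 338.5 − 1.5(1514/17) = 6967/34.

Buyers pay 1514/17, sellers receive 1327/17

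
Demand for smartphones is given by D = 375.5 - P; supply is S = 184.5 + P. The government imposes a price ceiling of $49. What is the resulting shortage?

Equilibrium price would be P* = 95.5, so the ceiling at 49 binds.
At P = 49: D = 375.5 − 1(49) = 326.5, S = 184.5 + 1(49) = 233.5.
Shortage = 326.5 − 233.5 = 93.

Shortage = 93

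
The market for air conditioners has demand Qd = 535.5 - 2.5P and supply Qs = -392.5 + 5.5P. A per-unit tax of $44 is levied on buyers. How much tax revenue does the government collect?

Tax revenue = 7474.5

Pre-tax equilibrium: P* = 116, Q* = 245.5.
Tax on buyers shifts demand to Qd = 535.5 − 2.5(P + 44) = 425.5 - 2.5P.
425.5 - 2.5P = -392.5 + 5.5P gives seller price Ps = 102.25; buyers pay Pb = 102.25 + 44 = 146.25.
New quantity: Q = 535.5 − 2.5(146.25) = 169.875.
Revenue = 44 × 169.875 = 7474.5.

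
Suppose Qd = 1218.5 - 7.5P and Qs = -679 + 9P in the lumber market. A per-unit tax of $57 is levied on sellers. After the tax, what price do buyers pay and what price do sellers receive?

Pre-tax equilibrium: P* = 115, Q* = 356.
Tax on sellers shifts supply to Qs = -679 + 9(P − 57) = -1192 + 9P.
1218.5 - 7.5P = -1192 + 9P gives buyer price Pb = 1607/11; sellers receive Ps = 1607/11 − 57 = 980/11.
New quantity: Q = 1218.5 − 7.5(1607/11) = 1351/11.

Buyers pay 1607/11, sellers receive 980/11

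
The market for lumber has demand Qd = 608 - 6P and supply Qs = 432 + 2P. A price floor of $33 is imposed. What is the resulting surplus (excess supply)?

Equilibrium price would be P* = 22, so the floor at 33 binds.
At P = 33: Qd = 410, Qs = 498.
Surplus = 498 − 410 = 88.

Surplus = 88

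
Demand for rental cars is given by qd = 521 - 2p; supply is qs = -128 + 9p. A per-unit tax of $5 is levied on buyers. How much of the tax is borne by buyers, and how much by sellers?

Pre-tax equilibrium: p* = 59, q* = 403.
Tax on buyers shifts demand to qd = 521 − 2(p + 5) = 511 - 2p.
511 - 2p = -128 + 9p gives seller price ps = 639/11; buyers pay pb = 639/11 + 5 = 694/11.
New quantity: q = 521 − 2(694/11) = 4343/11.
Buyer burden = 694/11 − 59 = 45/11; seller burden = 59 − 639/11 = 10/11.

Buyers bear 45/11, sellers bear 10/11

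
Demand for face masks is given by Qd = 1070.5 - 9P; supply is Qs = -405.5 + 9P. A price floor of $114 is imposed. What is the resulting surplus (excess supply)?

Equilibrium price would be P* = 82, so the floor at 114 binds.
At P = 114: Qd = 44.5, Qs = 620.5.
Surplus = 620.5 − 44.5 = 576.

Surplus = 576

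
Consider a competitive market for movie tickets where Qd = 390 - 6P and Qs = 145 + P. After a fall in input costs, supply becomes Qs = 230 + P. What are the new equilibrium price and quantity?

P' = 160/7, Q' = 1770/7

Original equilibrium: P* = 35, Q* = 180.
New equilibrium: 390 - 6P = 230 + P, so 160 = 7P and P' = 160/7; Q' = 390 − 6(160/7) = 1770/7.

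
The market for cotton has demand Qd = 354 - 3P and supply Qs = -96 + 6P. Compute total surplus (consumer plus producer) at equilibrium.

Equilibrium: 354 - 3P = -96 + 6P gives P* = 50, Q* = 204.
Demand choke price: P = 118; supply starts at P = 16.
CS = ½(118 − 50)(204) = 6936; PS = ½(50 − 16)(204) = 3468.

Total surplus = 10404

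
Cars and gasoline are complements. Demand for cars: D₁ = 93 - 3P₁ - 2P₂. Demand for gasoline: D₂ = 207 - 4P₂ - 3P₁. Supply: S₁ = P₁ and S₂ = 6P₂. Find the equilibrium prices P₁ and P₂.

Market 1: 93 - 3P₁ - 2P₂ = P₁ → 4P₁ + 2P₂ = 93.
Market 2: 10P₂ + 3P₁ = 207.
Eliminating P₂: 10×(1) − 2×(2) gives 34P₁ = 516, so P₁ = 258/17.
Back-substitute into (2): P₂ = (207 − 3×258/17) / 10 = 549/34.

P₁ = 258/17, P₂ = 549/34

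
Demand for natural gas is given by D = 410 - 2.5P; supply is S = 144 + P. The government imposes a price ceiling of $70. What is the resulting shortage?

Shortage = 21

Equilibrium price would be P* = 76, so the ceiling at 70 binds.
At P = 70: D = 410 − 2.5(70) = 235, S = 144 + 1(70) = 214.
Shortage = 235 − 214 = 21.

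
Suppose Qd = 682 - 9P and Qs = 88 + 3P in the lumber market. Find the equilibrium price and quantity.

P* = 49.5, Q* = 236.5

Set Qd = Qs: 682 - 9P = 88 + 3P.
594 = 12P, so P* = 49.5.
Q* = 682 − 9(49.5) = 236.5.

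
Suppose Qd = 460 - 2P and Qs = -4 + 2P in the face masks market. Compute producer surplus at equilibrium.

Producer surplus = 12996

Equilibrium: 460 - 2P = -4 + 2P gives P* = 116, Q* = 228.
Supply starts at P = 2 (where Qs = 0).
PS = ½(116 − 2)(228) = 12996.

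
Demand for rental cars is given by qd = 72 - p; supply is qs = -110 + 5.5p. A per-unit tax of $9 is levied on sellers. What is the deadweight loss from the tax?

Deadweight loss = 891/26

Pre-tax equilibrium: p* = 28, q* = 44.
Tax on sellers shifts supply to qs = -110 + 5.5(p − 9) = -159.5 + 5.5p.
72 - p = -159.5 + 5.5p gives buyer price pb = 463/13; sellers receive ps = 463/13 − 9 = 346/13.
New quantity: q = 72 − 1(463/13) = 473/13.
DWL = ½ × 9 × (44 − 473/13) = 891/26.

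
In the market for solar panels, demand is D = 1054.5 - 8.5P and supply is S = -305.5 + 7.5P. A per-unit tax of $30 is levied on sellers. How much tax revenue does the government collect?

Pre-tax equilibrium: P* = 85, Q* = 332.
Tax on sellers shifts supply to S = -305.5 + 7.5(P − 30) = -530.5 + 7.5P.
1054.5 - 8.5P = -530.5 + 7.5P gives buyer price Pb = 99.0625; sellers receive Ps = 99.0625 − 30 = 69.0625.
New quantity: Q = 1054.5 − 8.5(99.0625) = 212.46875.
Revenue = 30 × 212.46875 = 6374.0625.

Tax revenue = 6374.0625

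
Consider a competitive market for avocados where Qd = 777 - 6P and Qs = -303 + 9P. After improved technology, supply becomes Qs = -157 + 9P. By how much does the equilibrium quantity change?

Original equilibrium: P* = 72, Q* = 345.
New equilibrium: 777 - 6P = -157 + 9P, so 934 = 15P and P' = 934/15; Q' = 777 − 6(934/15) = 403.4.
Change in quantity: 403.4 − 345 = 58.4.

ΔQ = 58.4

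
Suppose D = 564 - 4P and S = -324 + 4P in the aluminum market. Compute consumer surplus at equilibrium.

Consumer surplus = 1800

Equilibrium: 564 - 4P = -324 + 4P gives P* = 111, Q* = 120.
Demand choke price (D = 0): P = 141.
CS = ½(141 − 111)(120) = 1800.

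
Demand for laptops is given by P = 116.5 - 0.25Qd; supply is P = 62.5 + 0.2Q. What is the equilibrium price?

Set the two price expressions equal: 116.5 - 0.25Q = 62.5 + 0.2Q.
54 = 0.45Q, so Q* = 120.
P* = 116.5 − (0.25)(120) = 86.5.

P* = 86.5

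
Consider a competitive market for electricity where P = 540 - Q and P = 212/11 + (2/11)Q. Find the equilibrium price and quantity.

Set the two price expressions equal: 540 - Q = 212/11 + (2/11)Q.
5728/11 = (13/11)Q, so Q* = 5728/13.
P* = 540 − (1)(5728/13) = 1292/13.

P* = 1292/13, Q* = 5728/13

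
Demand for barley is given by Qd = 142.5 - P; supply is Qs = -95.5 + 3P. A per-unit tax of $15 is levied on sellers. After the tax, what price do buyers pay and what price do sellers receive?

Pre-tax equilibrium: P* = 59.5, Q* = 83.
Tax on sellers shifts supply to Qs = -95.5 + 3(P − 15) = -140.5 + 3P.
142.5 - P = -140.5 + 3P gives buyer price Pb = 70.75; sellers receive Ps = 70.75 − 15 = 55.75.
New quantity: Q = 142.5 − 1(70.75) = 71.75.

Buyers pay $70.75, sellers receive $55.75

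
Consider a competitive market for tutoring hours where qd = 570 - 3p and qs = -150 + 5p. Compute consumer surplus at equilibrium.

Equilibrium: 570 - 3p = -150 + 5p gives p* = 90, q* = 300.
Demand choke price (qd = 0): p = 190.
CS = ½(190 − 90)(300) = 15000.

Consumer surplus = 15000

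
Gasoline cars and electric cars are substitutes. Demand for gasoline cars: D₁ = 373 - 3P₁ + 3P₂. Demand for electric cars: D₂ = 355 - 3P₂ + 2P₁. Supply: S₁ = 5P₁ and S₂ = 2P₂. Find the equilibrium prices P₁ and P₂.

P₁ = 1465/17, P₂ = 1793/17

Market 1: 373 - 3P₁ + 3P₂ = 5P₁ → 8P₁ - 3P₂ = 373.
Market 2: 5P₂ - 2P₁ = 355.
Eliminating P₂: 5×(1) + 3×(2) gives 34P₁ = 2930, so P₁ = 1465/17.
Back-substitute into (2): P₂ = (355 + 2×1465/17) / 5 = 1793/17.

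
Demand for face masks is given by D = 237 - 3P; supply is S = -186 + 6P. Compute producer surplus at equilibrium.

Equilibrium: 237 - 3P = -186 + 6P gives P* = 47, Q* = 96.
Supply starts at P = 31 (where S = 0).
PS = ½(47 − 31)(96) = 768.

Producer surplus = 768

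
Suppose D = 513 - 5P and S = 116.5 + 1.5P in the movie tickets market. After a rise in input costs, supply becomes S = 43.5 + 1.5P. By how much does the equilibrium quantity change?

Original equilibrium: P* = 61, Q* = 208.
New equilibrium: 513 - 5P = 43.5 + 1.5P, so 469.5 = 6.5P and P' = 939/13; Q' = 513 − 5(939/13) = 1974/13.
Change in quantity: 1974/13 − 208 = -730/13.

ΔQ = -730/13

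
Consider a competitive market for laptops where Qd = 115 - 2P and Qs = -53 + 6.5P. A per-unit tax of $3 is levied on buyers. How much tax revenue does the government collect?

Pre-tax equilibrium: P* = 336/17, Q* = 1283/17.
Tax on buyers shifts demand to Qd = 115 − 2(P + 3) = 109 - 2P.
109 - 2P = -53 + 6.5P gives seller price Ps = 324/17; buyers pay Pb = 324/17 + 3 = 375/17.
New quantity: Q = 115 − 2(375/17) = 1205/17.
Revenue = 3 × 1205/17 = 3615/17.

Tax revenue = 3615/17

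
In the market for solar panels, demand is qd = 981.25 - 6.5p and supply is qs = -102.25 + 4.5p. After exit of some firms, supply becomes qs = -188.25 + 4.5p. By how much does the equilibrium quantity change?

Original equilibrium: p* = 98.5, q* = 341.
New equilibrium: 981.25 - 6.5p = -188.25 + 4.5p, so 1169.5 = 11p and p' = 2339/22; q' = 981.25 − 6.5(2339/22) = 3192/11.
Change in quantity: 3192/11 − 341 = -559/11.

Δq = -559/11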